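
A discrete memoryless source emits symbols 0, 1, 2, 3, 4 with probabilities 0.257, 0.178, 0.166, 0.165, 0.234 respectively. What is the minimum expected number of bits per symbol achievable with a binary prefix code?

2.331 bits/symbol

Repeatedly combine the two least-probable nodes; the expected code length is the sum of the merged weights.
merge 33/200 + 83/500 → 331/1000
merge 89/500 + 117/500 → 103/250
merge 257/1000 + 331/1000 → 147/250
merge 103/250 + 147/250 → 1
L = 331/1000 + 103/250 + 147/250 + 1 = 2331/1000 = 2.331 bits/symbol.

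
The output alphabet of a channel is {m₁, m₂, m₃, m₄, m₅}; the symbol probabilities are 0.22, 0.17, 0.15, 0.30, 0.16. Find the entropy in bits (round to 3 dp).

H = −Σ pᵢ log₂ pᵢ.
−0.22·log₂(0.22) = 0.4806
−0.17·log₂(0.17) = 0.4346
−0.15·log₂(0.15) = 0.4105
−0.30·log₂(0.30) = 0.5211
−0.16·log₂(0.16) = 0.4230
Sum ≈ 2.2698 → 2.270 bits.

2.270 bits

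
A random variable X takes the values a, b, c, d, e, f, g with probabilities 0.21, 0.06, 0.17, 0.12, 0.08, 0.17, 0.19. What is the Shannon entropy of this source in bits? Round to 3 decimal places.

H = −Σ pᵢ log₂ pᵢ.
−0.21·log₂(0.21) = 0.4728
−0.06·log₂(0.06) = 0.2435
−0.17·log₂(0.17) = 0.4346
−0.12·log₂(0.12) = 0.3671
−0.08·log₂(0.08) = 0.2915
−0.17·log₂(0.17) = 0.4346
−0.19·log₂(0.19) = 0.4552
Sum ≈ 2.6993 → 2.699 bits.

2.699 bits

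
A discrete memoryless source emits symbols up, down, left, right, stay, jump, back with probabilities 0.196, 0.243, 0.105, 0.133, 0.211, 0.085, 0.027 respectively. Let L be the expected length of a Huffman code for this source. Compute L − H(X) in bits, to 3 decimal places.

0.056 bits

Entropy H = −Σ p log₂ p ≈ 2.6019 bits.
Huffman merges: 27/1000+17/200→14/125; 21/200+14/125→217/1000; 133/1000+49/250→329/1000; 211/1000+217/1000→107/250; 243/1000+329/1000→143/250; 107/250+143/250→1. L = 1329/500 ≈ 2.6580.
L − H = 2.6580 − 2.6019 = 0.056 bits.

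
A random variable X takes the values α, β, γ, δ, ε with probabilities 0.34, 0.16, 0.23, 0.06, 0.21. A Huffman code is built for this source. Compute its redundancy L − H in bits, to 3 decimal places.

0.064 bits

Entropy H = −Σ p log₂ p ≈ 2.1562 bits.
Huffman merges: 3/50+4/25→11/50; 21/100+11/50→43/100; 23/100+17/50→57/100; 43/100+57/100→1. L = 111/50 ≈ 2.2200.
L − H = 2.2200 − 2.1562 = 0.064 bits.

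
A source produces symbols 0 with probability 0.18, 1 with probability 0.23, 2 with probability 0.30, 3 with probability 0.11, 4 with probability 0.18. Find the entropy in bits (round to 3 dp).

2.250 bits

H = −Σ pᵢ log₂ pᵢ.
−0.18·log₂(0.18) = 0.4453
−0.23·log₂(0.23) = 0.4877
−0.30·log₂(0.30) = 0.5211
−0.11·log₂(0.11) = 0.3503
−0.18·log₂(0.18) = 0.4453
Sum ≈ 2.2497 → 2.250 bits.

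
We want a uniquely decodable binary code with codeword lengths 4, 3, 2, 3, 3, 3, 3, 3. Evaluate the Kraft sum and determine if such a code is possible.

With common denominator 2^4 = 16: Σ 2^(−ℓᵢ) = 1/16 + 2/16 + 4/16 + 2/16 + 2/16 + 2/16 + 2/16 + 2/16 = 17/16 = 1.0625.
Kraft's inequality requires Σ ≤ 1; here Σ = 1.0625 > 1, so no such prefix code exists.

1.0625; no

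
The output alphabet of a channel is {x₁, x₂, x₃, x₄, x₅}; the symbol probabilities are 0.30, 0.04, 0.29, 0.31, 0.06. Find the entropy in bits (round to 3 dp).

1.992 bits

H = −Σ pᵢ log₂ pᵢ.
−0.30·log₂(0.30) = 0.5211
−0.04·log₂(0.04) = 0.1858
−0.29·log₂(0.29) = 0.5179
−0.31·log₂(0.31) = 0.5238
−0.06·log₂(0.06) = 0.2435
Sum ≈ 1.9921 → 1.992 bits.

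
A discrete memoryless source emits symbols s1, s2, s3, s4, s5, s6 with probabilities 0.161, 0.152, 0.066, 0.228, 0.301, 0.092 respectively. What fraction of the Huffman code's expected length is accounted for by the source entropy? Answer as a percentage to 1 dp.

98.1%

Entropy H = −Σ p log₂ p ≈ 2.4205 bits.
Huffman merges: 33/500+23/250→79/500; 19/125+79/500→31/100; 161/1000+57/250→389/1000; 301/1000+31/100→611/1000; 389/1000+611/1000→1. L = 617/250 ≈ 2.4680.
Efficiency = H/L = 2.4205/2.4680 = 98.1%.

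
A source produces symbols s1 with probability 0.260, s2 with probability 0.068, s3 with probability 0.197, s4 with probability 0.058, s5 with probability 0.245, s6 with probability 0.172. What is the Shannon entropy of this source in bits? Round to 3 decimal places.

2.403 bits

H = −Σ pᵢ log₂ pᵢ.
−0.260·log₂(0.260) = 0.5053
−0.068·log₂(0.068) = 0.2637
−0.197·log₂(0.197) = 0.4617
−0.058·log₂(0.058) = 0.2383
−0.245·log₂(0.245) = 0.4971
−0.172·log₂(0.172) = 0.4368
Sum ≈ 2.4029 → 2.403 bits.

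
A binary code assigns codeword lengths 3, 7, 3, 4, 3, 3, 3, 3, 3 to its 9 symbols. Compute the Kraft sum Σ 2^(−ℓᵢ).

0.9453125

With common denominator 2^7 = 128: Σ 2^(−ℓᵢ) = 16/128 + 1/128 + 16/128 + 8/128 + 16/128 + 16/128 + 16/128 + 16/128 + 16/128 = 121/128 = 0.9453125.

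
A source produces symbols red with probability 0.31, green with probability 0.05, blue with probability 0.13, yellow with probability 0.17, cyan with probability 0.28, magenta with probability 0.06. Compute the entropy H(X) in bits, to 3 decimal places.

H = −Σ pᵢ log₂ pᵢ.
−0.31·log₂(0.31) = 0.5238
−0.05·log₂(0.05) = 0.2161
−0.13·log₂(0.13) = 0.3826
−0.17·log₂(0.17) = 0.4346
−0.28·log₂(0.28) = 0.5142
−0.06·log₂(0.06) = 0.2435
Sum ≈ 2.3149 → 2.315 bits.

2.315 bits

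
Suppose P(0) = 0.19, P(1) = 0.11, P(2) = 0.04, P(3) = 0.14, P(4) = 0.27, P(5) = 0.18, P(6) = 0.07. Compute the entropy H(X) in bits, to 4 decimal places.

2.6123 bits

H = −Σ pᵢ log₂ pᵢ.
−0.19·log₂(0.19) = 0.4552
−0.11·log₂(0.11) = 0.3503
−0.04·log₂(0.04) = 0.1858
−0.14·log₂(0.14) = 0.3971
−0.27·log₂(0.27) = 0.5100
−0.18·log₂(0.18) = 0.4453
−0.07·log₂(0.07) = 0.2686
Sum ≈ 2.6123 → 2.6123 bits.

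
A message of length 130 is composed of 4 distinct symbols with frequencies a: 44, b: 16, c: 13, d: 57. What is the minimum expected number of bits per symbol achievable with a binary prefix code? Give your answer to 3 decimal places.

1.785 bits/symbol

Probabilities are the counts divided by 130.
Repeatedly combine the two least-probable nodes; the expected code length is the sum of the merged weights.
merge 1/10 + 8/65 → 29/130
merge 29/130 + 22/65 → 73/130
merge 57/130 + 73/130 → 1
L = 29/130 + 73/130 + 1 = 116/65 ≈ 1.785 bits/symbol.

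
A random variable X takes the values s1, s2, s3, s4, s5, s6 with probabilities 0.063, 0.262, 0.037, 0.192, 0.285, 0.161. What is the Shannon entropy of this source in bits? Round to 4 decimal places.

H = −Σ pᵢ log₂ pᵢ.
−0.063·log₂(0.063) = 0.2513
−0.262·log₂(0.262) = 0.5063
−0.037·log₂(0.037) = 0.1760
−0.192·log₂(0.192) = 0.4571
−0.285·log₂(0.285) = 0.5161
−0.161·log₂(0.161) = 0.4242
Sum ≈ 2.3310 → 2.3310 bits.

2.3310 bits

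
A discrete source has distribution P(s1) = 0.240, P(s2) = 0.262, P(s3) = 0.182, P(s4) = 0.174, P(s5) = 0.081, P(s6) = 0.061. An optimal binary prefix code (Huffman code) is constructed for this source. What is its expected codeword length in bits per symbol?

Repeatedly combine the two least-probable nodes; the expected code length is the sum of the merged weights.
merge 61/1000 + 81/1000 → 71/500
merge 71/500 + 87/500 → 79/250
merge 91/500 + 6/25 → 211/500
merge 131/500 + 79/250 → 289/500
merge 211/500 + 289/500 → 1
L = 71/500 + 79/250 + 211/500 + 289/500 + 1 = 1229/500 = 2.458 bits/symbol.

2.458 bits/symbol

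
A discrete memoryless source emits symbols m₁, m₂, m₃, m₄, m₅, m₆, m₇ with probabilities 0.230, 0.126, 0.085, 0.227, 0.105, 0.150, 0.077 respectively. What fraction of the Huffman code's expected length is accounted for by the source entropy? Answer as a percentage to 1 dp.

99.4%

Entropy H = −Σ p log₂ p ≈ 2.6889 bits.
Huffman merges: 77/1000+17/200→81/500; 21/200+63/500→231/1000; 3/20+81/500→39/125; 227/1000+23/100→457/1000; 231/1000+39/125→543/1000; 457/1000+543/1000→1. L = 541/200 ≈ 2.7050.
Efficiency = H/L = 2.6889/2.7050 = 99.4%.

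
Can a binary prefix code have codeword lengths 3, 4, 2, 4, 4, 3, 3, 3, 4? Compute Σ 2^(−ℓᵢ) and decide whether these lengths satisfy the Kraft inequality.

1; yes

With common denominator 2^4 = 16: Σ 2^(−ℓᵢ) = 2/16 + 1/16 + 4/16 + 1/16 + 1/16 + 2/16 + 2/16 + 2/16 + 1/16 = 16/16 = 1.
Kraft's inequality requires Σ ≤ 1; here Σ = 1 ≤ 1, so such a prefix code exists.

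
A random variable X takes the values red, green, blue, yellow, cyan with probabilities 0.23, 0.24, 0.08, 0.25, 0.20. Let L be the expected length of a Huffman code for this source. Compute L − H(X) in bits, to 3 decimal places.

0.042 bits

Entropy H = −Σ p log₂ p ≈ 2.2377 bits.
Huffman merges: 2/25+1/5→7/25; 23/100+6/25→47/100; 1/4+7/25→53/100; 47/100+53/100→1. L = 57/25 ≈ 2.2800.
L − H = 2.2800 − 2.2377 = 0.042 bits.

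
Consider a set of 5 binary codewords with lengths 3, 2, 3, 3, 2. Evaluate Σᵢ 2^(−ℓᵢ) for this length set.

0.875

With common denominator 2^3 = 8: Σ 2^(−ℓᵢ) = 1/8 + 2/8 + 1/8 + 1/8 + 2/8 = 7/8 = 0.875.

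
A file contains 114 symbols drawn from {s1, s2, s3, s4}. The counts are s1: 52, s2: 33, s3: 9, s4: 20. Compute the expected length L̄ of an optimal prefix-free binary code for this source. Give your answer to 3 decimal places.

1.798 bits/symbol

Probabilities are the counts divided by 114.
Repeatedly combine the two least-probable nodes; the expected code length is the sum of the merged weights.
merge 3/38 + 10/57 → 29/114
merge 29/114 + 11/38 → 31/57
merge 26/57 + 31/57 → 1
L = 29/114 + 31/57 + 1 = 205/114 ≈ 1.798 bits/symbol.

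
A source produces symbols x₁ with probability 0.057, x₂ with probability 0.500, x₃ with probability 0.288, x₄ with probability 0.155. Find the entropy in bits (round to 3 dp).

H = −Σ pᵢ log₂ pᵢ.
−0.057·log₂(0.057) = 0.2356
−0.500·log₂(0.500) = 0.5000
−0.288·log₂(0.288) = 0.5172
−0.155·log₂(0.155) = 0.4169
Sum ≈ 1.6697 → 1.670 bits.

1.670 bits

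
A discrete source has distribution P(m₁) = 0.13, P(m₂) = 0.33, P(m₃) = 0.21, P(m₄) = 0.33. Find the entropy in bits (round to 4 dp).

1.9111 bits

H = −Σ pᵢ log₂ pᵢ.
−0.13·log₂(0.13) = 0.3826
−0.33·log₂(0.33) = 0.5278
−0.21·log₂(0.21) = 0.4728
−0.33·log₂(0.33) = 0.5278
Sum ≈ 1.9111 → 1.9111 bits.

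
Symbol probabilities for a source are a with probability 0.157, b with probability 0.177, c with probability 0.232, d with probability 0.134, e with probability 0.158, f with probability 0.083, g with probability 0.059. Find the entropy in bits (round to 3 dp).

H = −Σ pᵢ log₂ pᵢ.
−0.157·log₂(0.157) = 0.4194
−0.177·log₂(0.177) = 0.4422
−0.232·log₂(0.232) = 0.4890
−0.134·log₂(0.134) = 0.3886
−0.158·log₂(0.158) = 0.4206
−0.083·log₂(0.083) = 0.2980
−0.059·log₂(0.059) = 0.2409
Sum ≈ 2.6987 → 2.699 bits.

2.699 bits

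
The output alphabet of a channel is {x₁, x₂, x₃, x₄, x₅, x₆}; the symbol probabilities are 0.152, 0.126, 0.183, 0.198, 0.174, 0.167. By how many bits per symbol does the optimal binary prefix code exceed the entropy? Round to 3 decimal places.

Entropy H = −Σ p log₂ p ≈ 2.5708 bits.
Huffman merges: 63/500+19/125→139/500; 167/1000+87/500→341/1000; 183/1000+99/500→381/1000; 139/500+341/1000→619/1000; 381/1000+619/1000→1. L = 2619/1000 ≈ 2.6190.
L − H = 2.6190 − 2.5708 = 0.048 bits.

0.048 bits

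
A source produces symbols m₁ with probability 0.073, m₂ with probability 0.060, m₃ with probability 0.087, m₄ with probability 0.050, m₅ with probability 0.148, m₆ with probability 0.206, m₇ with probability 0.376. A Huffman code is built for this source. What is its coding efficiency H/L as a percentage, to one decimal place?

Entropy H = −Σ p log₂ p ≈ 2.4498 bits.
Huffman merges: 1/20+3/50→11/100; 73/1000+87/1000→4/25; 11/100+37/250→129/500; 4/25+103/500→183/500; 129/500+183/500→78/125; 47/125+78/125→1. L = 1259/500 ≈ 2.5180.
Efficiency = H/L = 2.4498/2.5180 = 97.3%.

97.3%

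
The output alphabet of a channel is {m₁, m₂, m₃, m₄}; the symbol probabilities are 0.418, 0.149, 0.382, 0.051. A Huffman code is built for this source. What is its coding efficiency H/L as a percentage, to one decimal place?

Entropy H = −Σ p log₂ p ≈ 1.6846 bits.
Huffman merges: 51/1000+149/1000→1/5; 1/5+191/500→291/500; 209/500+291/500→1. L = 891/500 ≈ 1.7820.
Efficiency = H/L = 1.6846/1.7820 = 94.5%.

94.5%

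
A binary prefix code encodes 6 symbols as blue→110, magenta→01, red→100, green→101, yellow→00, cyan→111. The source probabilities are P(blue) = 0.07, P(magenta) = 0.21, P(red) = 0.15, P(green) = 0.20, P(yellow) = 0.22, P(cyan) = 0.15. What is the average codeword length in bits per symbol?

L̄ = Σ pᵢ·ℓᵢ = 0.07·3 + 0.21·2 + 0.15·3 + 0.20·3 + 0.22·2 + 0.15·3 = 2.57 bits/symbol.

2.57 bits/symbol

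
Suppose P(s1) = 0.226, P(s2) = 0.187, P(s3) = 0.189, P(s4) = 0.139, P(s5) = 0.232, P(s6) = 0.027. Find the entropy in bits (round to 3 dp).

H = −Σ pᵢ log₂ pᵢ.
−0.226·log₂(0.226) = 0.4849
−0.187·log₂(0.187) = 0.4523
−0.189·log₂(0.189) = 0.4543
−0.139·log₂(0.139) = 0.3957
−0.232·log₂(0.232) = 0.4890
−0.027·log₂(0.027) = 0.1407
Sum ≈ 2.4169 → 2.417 bits.

2.417 bits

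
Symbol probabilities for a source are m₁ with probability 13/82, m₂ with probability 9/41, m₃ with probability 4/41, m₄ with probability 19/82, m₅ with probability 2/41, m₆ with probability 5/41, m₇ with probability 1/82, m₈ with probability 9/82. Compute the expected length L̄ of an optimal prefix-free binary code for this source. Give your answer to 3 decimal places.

Repeatedly combine the two least-probable nodes; the expected code length is the sum of the merged weights.
merge 1/82 + 2/41 → 5/82
merge 5/82 + 4/41 → 13/82
merge 9/82 + 5/41 → 19/82
merge 13/82 + 13/82 → 13/41
merge 9/41 + 19/82 → 37/82
merge 19/82 + 13/41 → 45/82
merge 37/82 + 45/82 → 1
L = 5/82 + 13/82 + 19/82 + 13/41 + 37/82 + 45/82 + 1 = 227/82 ≈ 2.768 bits/symbol.

2.768 bits/symbol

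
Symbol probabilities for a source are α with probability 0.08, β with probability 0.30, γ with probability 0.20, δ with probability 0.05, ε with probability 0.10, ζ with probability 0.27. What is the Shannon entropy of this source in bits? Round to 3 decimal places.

H = −Σ pᵢ log₂ pᵢ.
−0.08·log₂(0.08) = 0.2915
−0.30·log₂(0.30) = 0.5211
−0.20·log₂(0.20) = 0.4644
−0.05·log₂(0.05) = 0.2161
−0.10·log₂(0.10) = 0.3322
−0.27·log₂(0.27) = 0.5100
Sum ≈ 2.3353 → 2.335 bits.

2.335 bits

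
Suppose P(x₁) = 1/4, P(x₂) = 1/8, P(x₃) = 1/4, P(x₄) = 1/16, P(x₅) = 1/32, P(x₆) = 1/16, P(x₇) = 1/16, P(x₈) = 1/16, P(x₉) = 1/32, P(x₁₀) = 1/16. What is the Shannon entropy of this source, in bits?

2.9375 bits

Each probability is a power of 1/2, so log₂(1/p) is an integer.
H = Σ p·log₂(1/p) = 1/4·2 + 1/8·3 + 1/4·2 + 1/16·4 + 1/32·5 + 1/16·4 + 1/16·4 + 1/16·4 + 1/32·5 + 1/16·4 = 2.9375 bits.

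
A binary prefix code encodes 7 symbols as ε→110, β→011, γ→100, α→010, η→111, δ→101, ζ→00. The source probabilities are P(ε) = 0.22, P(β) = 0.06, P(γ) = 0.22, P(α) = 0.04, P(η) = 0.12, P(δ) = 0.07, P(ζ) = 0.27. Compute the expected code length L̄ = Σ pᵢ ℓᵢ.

L̄ = Σ pᵢ·ℓᵢ = 0.22·3 + 0.06·3 + 0.22·3 + 0.04·3 + 0.12·3 + 0.07·3 + 0.27·2 = 2.73 bits/symbol.

2.73 bits/symbol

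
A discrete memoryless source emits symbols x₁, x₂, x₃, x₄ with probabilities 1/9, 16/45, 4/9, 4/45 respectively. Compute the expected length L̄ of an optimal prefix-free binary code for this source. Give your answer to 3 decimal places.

Repeatedly combine the two least-probable nodes; the expected code length is the sum of the merged weights.
merge 4/45 + 1/9 → 1/5
merge 1/5 + 16/45 → 5/9
merge 4/9 + 5/9 → 1
L = 1/5 + 5/9 + 1 = 79/45 ≈ 1.756 bits/symbol.

1.756 bits/symbol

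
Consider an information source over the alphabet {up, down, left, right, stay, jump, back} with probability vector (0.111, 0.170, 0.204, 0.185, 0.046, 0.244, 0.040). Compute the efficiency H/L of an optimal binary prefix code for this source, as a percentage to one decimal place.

98.2%

Entropy H = −Σ p log₂ p ≈ 2.5915 bits.
Huffman merges: 1/25+23/500→43/500; 43/500+111/1000→197/1000; 17/100+37/200→71/200; 197/1000+51/250→401/1000; 61/250+71/200→599/1000; 401/1000+599/1000→1. L = 1319/500 ≈ 2.6380.
Efficiency = H/L = 2.5915/2.6380 = 98.2%.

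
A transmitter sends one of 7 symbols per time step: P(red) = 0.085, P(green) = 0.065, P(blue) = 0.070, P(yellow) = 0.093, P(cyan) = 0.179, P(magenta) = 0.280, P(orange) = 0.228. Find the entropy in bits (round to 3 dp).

H = −Σ pᵢ log₂ pᵢ.
−0.085·log₂(0.085) = 0.3023
−0.065·log₂(0.065) = 0.2563
−0.070·log₂(0.070) = 0.2686
−0.093·log₂(0.093) = 0.3187
−0.179·log₂(0.179) = 0.4443
−0.280·log₂(0.280) = 0.5142
−0.228·log₂(0.228) = 0.4863
Sum ≈ 2.5906 → 2.591 bits.

2.591 bits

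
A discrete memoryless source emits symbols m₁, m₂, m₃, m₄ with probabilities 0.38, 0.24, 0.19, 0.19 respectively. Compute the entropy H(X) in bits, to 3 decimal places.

1.935 bits

H = −Σ pᵢ log₂ pᵢ.
−0.38·log₂(0.38) = 0.5305
−0.24·log₂(0.24) = 0.4941
−0.19·log₂(0.19) = 0.4552
−0.19·log₂(0.19) = 0.4552
Sum ≈ 1.9350 → 1.935 bits.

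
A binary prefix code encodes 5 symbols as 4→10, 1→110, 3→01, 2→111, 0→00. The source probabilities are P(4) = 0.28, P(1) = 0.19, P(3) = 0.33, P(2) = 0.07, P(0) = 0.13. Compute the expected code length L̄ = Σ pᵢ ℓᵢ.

2.26 bits/symbol

L̄ = Σ pᵢ·ℓᵢ = 0.28·2 + 0.19·3 + 0.33·2 + 0.07·3 + 0.13·2 = 2.26 bits/symbol.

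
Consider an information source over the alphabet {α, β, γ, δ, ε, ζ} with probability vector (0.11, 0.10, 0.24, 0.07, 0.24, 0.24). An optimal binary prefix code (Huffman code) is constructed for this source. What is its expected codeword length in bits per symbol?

2.45 bits/symbol

Repeatedly combine the two least-probable nodes; the expected code length is the sum of the merged weights.
merge 7/100 + 1/10 → 17/100
merge 11/100 + 17/100 → 7/25
merge 6/25 + 6/25 → 12/25
merge 6/25 + 7/25 → 13/25
merge 12/25 + 13/25 → 1
L = 17/100 + 7/25 + 12/25 + 13/25 + 1 = 49/20 = 2.45 bits/symbol.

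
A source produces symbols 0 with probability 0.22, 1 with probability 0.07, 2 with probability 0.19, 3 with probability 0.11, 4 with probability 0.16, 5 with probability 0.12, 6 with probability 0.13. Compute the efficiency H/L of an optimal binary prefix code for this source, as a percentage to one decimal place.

Entropy H = −Σ p log₂ p ≈ 2.7274 bits.
Huffman merges: 7/100+11/100→9/50; 3/25+13/100→1/4; 4/25+9/50→17/50; 19/100+11/50→41/100; 1/4+17/50→59/100; 41/100+59/100→1. L = 277/100 ≈ 2.7700.
Efficiency = H/L = 2.7274/2.7700 = 98.5%.

98.5%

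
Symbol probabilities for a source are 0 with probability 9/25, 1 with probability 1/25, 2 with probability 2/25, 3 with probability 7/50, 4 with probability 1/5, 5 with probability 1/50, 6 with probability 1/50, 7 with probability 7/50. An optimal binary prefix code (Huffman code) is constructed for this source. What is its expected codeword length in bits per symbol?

Repeatedly combine the two least-probable nodes; the expected code length is the sum of the merged weights.
merge 1/50 + 1/50 → 1/25
merge 1/25 + 1/25 → 2/25
merge 2/25 + 2/25 → 4/25
merge 7/50 + 7/50 → 7/25
merge 4/25 + 1/5 → 9/25
merge 7/25 + 9/25 → 16/25
merge 9/25 + 16/25 → 1
L = 1/25 + 2/25 + 4/25 + 7/25 + 9/25 + 16/25 + 1 = 64/25 = 2.56 bits/symbol.

2.56 bits/symbol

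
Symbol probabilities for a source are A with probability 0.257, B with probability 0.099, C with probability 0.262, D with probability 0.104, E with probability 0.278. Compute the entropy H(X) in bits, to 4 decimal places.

2.1934 bits

H = −Σ pᵢ log₂ pᵢ.
−0.257·log₂(0.257) = 0.5038
−0.099·log₂(0.099) = 0.3303
−0.262·log₂(0.262) = 0.5063
−0.104·log₂(0.104) = 0.3396
−0.278·log₂(0.278) = 0.5134
Sum ≈ 2.1934 → 2.1934 bits.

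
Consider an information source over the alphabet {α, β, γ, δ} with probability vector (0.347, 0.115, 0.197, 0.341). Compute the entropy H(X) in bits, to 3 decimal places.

H = −Σ pᵢ log₂ pᵢ.
−0.347·log₂(0.347) = 0.5299
−0.115·log₂(0.115) = 0.3588
−0.197·log₂(0.197) = 0.4617
−0.341·log₂(0.341) = 0.5293
Sum ≈ 1.8797 → 1.880 bits.

1.880 bits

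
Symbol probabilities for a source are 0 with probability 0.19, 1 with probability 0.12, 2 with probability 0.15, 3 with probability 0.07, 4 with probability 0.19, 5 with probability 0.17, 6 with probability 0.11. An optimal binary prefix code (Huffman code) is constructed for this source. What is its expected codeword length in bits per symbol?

2.8 bits/symbol

Repeatedly combine the two least-probable nodes; the expected code length is the sum of the merged weights.
merge 7/100 + 11/100 → 9/50
merge 3/25 + 3/20 → 27/100
merge 17/100 + 9/50 → 7/20
merge 19/100 + 19/100 → 19/50
merge 27/100 + 7/20 → 31/50
merge 19/50 + 31/50 → 1
L = 9/50 + 27/100 + 7/20 + 19/50 + 31/50 + 1 = 14/5 = 2.8 bits/symbol.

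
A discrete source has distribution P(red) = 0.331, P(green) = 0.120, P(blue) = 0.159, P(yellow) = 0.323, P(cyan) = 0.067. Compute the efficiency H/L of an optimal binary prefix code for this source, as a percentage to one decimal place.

96.2%

Entropy H = −Σ p log₂ p ≈ 2.1048 bits.
Huffman merges: 67/1000+3/25→187/1000; 159/1000+187/1000→173/500; 323/1000+331/1000→327/500; 173/500+327/500→1. L = 2187/1000 ≈ 2.1870.
Efficiency = H/L = 2.1048/2.1870 = 96.2%.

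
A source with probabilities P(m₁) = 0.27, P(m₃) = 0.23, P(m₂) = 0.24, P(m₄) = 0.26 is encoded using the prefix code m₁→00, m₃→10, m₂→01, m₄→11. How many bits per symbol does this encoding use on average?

L̄ = Σ pᵢ·ℓᵢ = 0.27·2 + 0.23·2 + 0.24·2 + 0.26·2 = 2 bits/symbol.

2 bits/symbol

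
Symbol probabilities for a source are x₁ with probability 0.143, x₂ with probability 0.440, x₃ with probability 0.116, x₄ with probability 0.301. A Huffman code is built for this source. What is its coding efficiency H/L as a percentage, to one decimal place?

Entropy H = −Σ p log₂ p ≈ 1.8043 bits.
Huffman merges: 29/250+143/1000→259/1000; 259/1000+301/1000→14/25; 11/25+14/25→1. L = 1819/1000 ≈ 1.8190.
Efficiency = H/L = 1.8043/1.8190 = 99.2%.

99.2%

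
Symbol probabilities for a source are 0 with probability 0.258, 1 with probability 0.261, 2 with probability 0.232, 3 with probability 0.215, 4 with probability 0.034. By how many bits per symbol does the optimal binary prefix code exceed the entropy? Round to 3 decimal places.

0.107 bits

Entropy H = −Σ p log₂ p ≈ 2.1417 bits.
Huffman merges: 17/500+43/200→249/1000; 29/125+249/1000→481/1000; 129/500+261/1000→519/1000; 481/1000+519/1000→1. L = 2249/1000 ≈ 2.2490.
L − H = 2.2490 − 2.1417 = 0.107 bits.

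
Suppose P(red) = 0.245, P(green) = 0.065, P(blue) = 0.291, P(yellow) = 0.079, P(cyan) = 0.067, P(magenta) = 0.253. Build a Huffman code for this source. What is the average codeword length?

2.343 bits/symbol

Repeatedly combine the two least-probable nodes; the expected code length is the sum of the merged weights.
merge 13/200 + 67/1000 → 33/250
merge 79/1000 + 33/250 → 211/1000
merge 211/1000 + 49/200 → 57/125
merge 253/1000 + 291/1000 → 68/125
merge 57/125 + 68/125 → 1
L = 33/250 + 211/1000 + 57/125 + 68/125 + 1 = 2343/1000 = 2.343 bits/symbol.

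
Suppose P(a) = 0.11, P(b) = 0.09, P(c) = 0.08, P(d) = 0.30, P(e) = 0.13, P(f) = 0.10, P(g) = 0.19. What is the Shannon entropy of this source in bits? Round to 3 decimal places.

H = −Σ pᵢ log₂ pᵢ.
−0.11·log₂(0.11) = 0.3503
−0.09·log₂(0.09) = 0.3127
−0.08·log₂(0.08) = 0.2915
−0.30·log₂(0.30) = 0.5211
−0.13·log₂(0.13) = 0.3826
−0.10·log₂(0.10) = 0.3322
−0.19·log₂(0.19) = 0.4552
Sum ≈ 2.6456 → 2.646 bits.

2.646 bits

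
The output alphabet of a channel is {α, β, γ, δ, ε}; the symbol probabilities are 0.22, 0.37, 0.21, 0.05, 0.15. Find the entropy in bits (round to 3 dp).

2.111 bits

H = −Σ pᵢ log₂ pᵢ.
−0.22·log₂(0.22) = 0.4806
−0.37·log₂(0.37) = 0.5307
−0.21·log₂(0.21) = 0.4728
−0.05·log₂(0.05) = 0.2161
−0.15·log₂(0.15) = 0.4105
Sum ≈ 2.1108 → 2.111 bits.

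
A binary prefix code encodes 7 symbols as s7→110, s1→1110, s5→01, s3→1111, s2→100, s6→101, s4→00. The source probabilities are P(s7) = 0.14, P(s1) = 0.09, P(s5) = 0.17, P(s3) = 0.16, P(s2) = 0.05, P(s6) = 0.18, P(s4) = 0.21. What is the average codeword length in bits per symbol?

L̄ = Σ pᵢ·ℓᵢ = 0.14·3 + 0.09·4 + 0.17·2 + 0.16·4 + 0.05·3 + 0.18·3 + 0.21·2 = 2.87 bits/symbol.

2.87 bits/symbol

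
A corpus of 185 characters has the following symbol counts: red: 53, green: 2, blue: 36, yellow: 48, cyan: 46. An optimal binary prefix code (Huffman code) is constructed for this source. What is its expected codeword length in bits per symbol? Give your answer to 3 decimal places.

Probabilities are the counts divided by 185.
Repeatedly combine the two least-probable nodes; the expected code length is the sum of the merged weights.
merge 2/185 + 36/185 → 38/185
merge 38/185 + 46/185 → 84/185
merge 48/185 + 53/185 → 101/185
merge 84/185 + 101/185 → 1
L = 38/185 + 84/185 + 101/185 + 1 = 408/185 ≈ 2.205 bits/symbol.

2.205 bits/symbol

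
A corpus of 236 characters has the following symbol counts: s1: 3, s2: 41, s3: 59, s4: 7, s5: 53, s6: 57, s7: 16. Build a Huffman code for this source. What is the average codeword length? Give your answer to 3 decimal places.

Probabilities are the counts divided by 236.
Repeatedly combine the two least-probable nodes; the expected code length is the sum of the merged weights.
merge 3/236 + 7/236 → 5/118
merge 5/118 + 4/59 → 13/118
merge 13/118 + 41/236 → 67/236
merge 53/236 + 57/236 → 55/118
merge 1/4 + 67/236 → 63/118
merge 55/118 + 63/118 → 1
L = 5/118 + 13/118 + 67/236 + 55/118 + 63/118 + 1 = 575/236 ≈ 2.436 bits/symbol.

2.436 bits/symbol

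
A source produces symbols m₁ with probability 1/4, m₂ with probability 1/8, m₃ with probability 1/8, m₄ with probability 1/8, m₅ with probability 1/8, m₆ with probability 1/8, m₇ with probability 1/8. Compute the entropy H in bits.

Each probability is a power of 1/2, so log₂(1/p) is an integer.
H = Σ p·log₂(1/p) = 1/4·2 + 1/8·3 + 1/8·3 + 1/8·3 + 1/8·3 + 1/8·3 + 1/8·3 = 2.75 bits.

2.75 bits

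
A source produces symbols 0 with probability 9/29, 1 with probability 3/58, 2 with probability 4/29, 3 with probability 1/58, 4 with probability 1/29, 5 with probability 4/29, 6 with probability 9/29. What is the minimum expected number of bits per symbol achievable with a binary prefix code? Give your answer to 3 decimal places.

Repeatedly combine the two least-probable nodes; the expected code length is the sum of the merged weights.
merge 1/58 + 1/29 → 3/58
merge 3/58 + 3/58 → 3/29
merge 3/29 + 4/29 → 7/29
merge 4/29 + 7/29 → 11/29
merge 9/29 + 9/29 → 18/29
merge 11/29 + 18/29 → 1
L = 3/58 + 3/29 + 7/29 + 11/29 + 18/29 + 1 = 139/58 ≈ 2.397 bits/symbol.

2.397 bits/symbol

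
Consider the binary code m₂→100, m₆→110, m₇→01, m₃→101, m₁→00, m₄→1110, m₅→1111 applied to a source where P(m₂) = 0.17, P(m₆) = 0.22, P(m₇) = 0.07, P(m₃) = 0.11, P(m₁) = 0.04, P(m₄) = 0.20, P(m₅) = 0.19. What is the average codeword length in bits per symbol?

L̄ = Σ pᵢ·ℓᵢ = 0.17·3 + 0.22·3 + 0.07·2 + 0.11·3 + 0.04·2 + 0.20·4 + 0.19·4 = 3.28 bits/symbol.

3.28 bits/symbol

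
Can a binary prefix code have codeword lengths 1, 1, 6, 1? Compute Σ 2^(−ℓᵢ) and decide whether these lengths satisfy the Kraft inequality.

With common denominator 2^6 = 64: Σ 2^(−ℓᵢ) = 32/64 + 32/64 + 1/64 + 32/64 = 97/64 = 1.515625.
Kraft's inequality requires Σ ≤ 1; here Σ = 1.515625 > 1, so no such prefix code exists.

1.515625; no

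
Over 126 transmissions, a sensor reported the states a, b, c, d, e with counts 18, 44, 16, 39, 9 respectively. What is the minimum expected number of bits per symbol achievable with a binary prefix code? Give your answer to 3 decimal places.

2.190 bits/symbol

Probabilities are the counts divided by 126.
Repeatedly combine the two least-probable nodes; the expected code length is the sum of the merged weights.
merge 1/14 + 8/63 → 25/126
merge 1/7 + 25/126 → 43/126
merge 13/42 + 43/126 → 41/63
merge 22/63 + 41/63 → 1
L = 25/126 + 43/126 + 41/63 + 1 = 46/21 ≈ 2.190 bits/symbol.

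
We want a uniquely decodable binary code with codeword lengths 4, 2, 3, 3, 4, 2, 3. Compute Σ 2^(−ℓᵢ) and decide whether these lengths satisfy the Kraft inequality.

With common denominator 2^4 = 16: Σ 2^(−ℓᵢ) = 1/16 + 4/16 + 2/16 + 2/16 + 1/16 + 4/16 + 2/16 = 16/16 = 1.
Kraft's inequality requires Σ ≤ 1; here Σ = 1 ≤ 1, so such a prefix code exists.

1; yes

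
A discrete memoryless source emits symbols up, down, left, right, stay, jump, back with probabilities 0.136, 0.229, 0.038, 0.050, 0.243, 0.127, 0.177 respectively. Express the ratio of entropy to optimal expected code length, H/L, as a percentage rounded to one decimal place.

Entropy H = −Σ p log₂ p ≈ 2.5900 bits.
Huffman merges: 19/500+1/20→11/125; 11/125+127/1000→43/200; 17/125+177/1000→313/1000; 43/200+229/1000→111/250; 243/1000+313/1000→139/250; 111/250+139/250→1. L = 327/125 ≈ 2.6160.
Efficiency = H/L = 2.5900/2.6160 = 99.0%.

99.0%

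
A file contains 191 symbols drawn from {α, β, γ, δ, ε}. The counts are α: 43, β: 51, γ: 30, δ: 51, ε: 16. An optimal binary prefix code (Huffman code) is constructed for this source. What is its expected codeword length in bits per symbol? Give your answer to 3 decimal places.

2.241 bits/symbol

Probabilities are the counts divided by 191.
Repeatedly combine the two least-probable nodes; the expected code length is the sum of the merged weights.
merge 16/191 + 30/191 → 46/191
merge 43/191 + 46/191 → 89/191
merge 51/191 + 51/191 → 102/191
merge 89/191 + 102/191 → 1
L = 46/191 + 89/191 + 102/191 + 1 = 428/191 ≈ 2.241 bits/symbol.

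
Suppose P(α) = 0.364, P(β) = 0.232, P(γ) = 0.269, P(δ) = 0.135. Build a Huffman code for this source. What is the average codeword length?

Repeatedly combine the two least-probable nodes; the expected code length is the sum of the merged weights.
merge 27/200 + 29/125 → 367/1000
merge 269/1000 + 91/250 → 633/1000
merge 367/1000 + 633/1000 → 1
L = 367/1000 + 633/1000 + 1 = 2 bits/symbol.

2 bits/symbol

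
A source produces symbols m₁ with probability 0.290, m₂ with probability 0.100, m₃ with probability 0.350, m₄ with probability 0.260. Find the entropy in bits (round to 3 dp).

H = −Σ pᵢ log₂ pᵢ.
−0.290·log₂(0.290) = 0.5179
−0.100·log₂(0.100) = 0.3322
−0.350·log₂(0.350) = 0.5301
−0.260·log₂(0.260) = 0.5053
Sum ≈ 1.8855 → 1.885 bits.

1.885 bits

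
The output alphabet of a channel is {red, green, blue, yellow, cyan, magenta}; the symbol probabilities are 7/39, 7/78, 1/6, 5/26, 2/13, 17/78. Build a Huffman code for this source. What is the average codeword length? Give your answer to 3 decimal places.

Repeatedly combine the two least-probable nodes; the expected code length is the sum of the merged weights.
merge 7/78 + 2/13 → 19/78
merge 1/6 + 7/39 → 9/26
merge 5/26 + 17/78 → 16/39
merge 19/78 + 9/26 → 23/39
merge 16/39 + 23/39 → 1
L = 19/78 + 9/26 + 16/39 + 23/39 + 1 = 101/39 ≈ 2.590 bits/symbol.

2.590 bits/symbol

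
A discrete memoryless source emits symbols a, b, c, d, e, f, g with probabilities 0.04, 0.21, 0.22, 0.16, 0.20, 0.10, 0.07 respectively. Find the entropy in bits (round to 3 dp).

2.627 bits

H = −Σ pᵢ log₂ pᵢ.
−0.04·log₂(0.04) = 0.1858
−0.21·log₂(0.21) = 0.4728
−0.22·log₂(0.22) = 0.4806
−0.16·log₂(0.16) = 0.4230
−0.20·log₂(0.20) = 0.4644
−0.10·log₂(0.10) = 0.3322
−0.07·log₂(0.07) = 0.2686
Sum ≈ 2.6273 → 2.627 bits.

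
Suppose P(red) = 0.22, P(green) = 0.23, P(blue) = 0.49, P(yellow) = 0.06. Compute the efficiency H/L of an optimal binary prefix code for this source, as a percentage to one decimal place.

Entropy H = −Σ p log₂ p ≈ 1.7161 bits.
Huffman merges: 3/50+11/50→7/25; 23/100+7/25→51/100; 49/100+51/100→1. L = 179/100 ≈ 1.7900.
Efficiency = H/L = 1.7161/1.7900 = 95.9%.

95.9%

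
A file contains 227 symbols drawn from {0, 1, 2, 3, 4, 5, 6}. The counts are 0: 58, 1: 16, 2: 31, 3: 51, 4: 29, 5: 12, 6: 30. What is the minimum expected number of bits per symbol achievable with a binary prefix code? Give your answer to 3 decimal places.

2.643 bits/symbol

Probabilities are the counts divided by 227.
Repeatedly combine the two least-probable nodes; the expected code length is the sum of the merged weights.
merge 12/227 + 16/227 → 28/227
merge 28/227 + 29/227 → 57/227
merge 30/227 + 31/227 → 61/227
merge 51/227 + 57/227 → 108/227
merge 58/227 + 61/227 → 119/227
merge 108/227 + 119/227 → 1
L = 28/227 + 57/227 + 61/227 + 108/227 + 119/227 + 1 = 600/227 ≈ 2.643 bits/symbol.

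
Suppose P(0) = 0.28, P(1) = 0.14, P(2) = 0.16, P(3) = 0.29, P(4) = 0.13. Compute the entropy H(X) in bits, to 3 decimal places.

H = −Σ pᵢ log₂ pᵢ.
−0.28·log₂(0.28) = 0.5142
−0.14·log₂(0.14) = 0.3971
−0.16·log₂(0.16) = 0.4230
−0.29·log₂(0.29) = 0.5179
−0.13·log₂(0.13) = 0.3826
Sum ≈ 2.2349 → 2.235 bits.

2.235 bits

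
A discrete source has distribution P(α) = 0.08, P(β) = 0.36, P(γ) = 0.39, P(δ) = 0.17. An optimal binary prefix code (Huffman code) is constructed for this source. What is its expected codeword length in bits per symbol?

1.86 bits/symbol

Repeatedly combine the two least-probable nodes; the expected code length is the sum of the merged weights.
merge 2/25 + 17/100 → 1/4
merge 1/4 + 9/25 → 61/100
merge 39/100 + 61/100 → 1
L = 1/4 + 61/100 + 1 = 93/50 = 1.86 bits/symbol.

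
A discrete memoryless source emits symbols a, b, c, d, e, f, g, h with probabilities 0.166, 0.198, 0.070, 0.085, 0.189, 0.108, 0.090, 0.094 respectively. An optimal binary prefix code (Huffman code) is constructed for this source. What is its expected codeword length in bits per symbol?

2.952 bits/symbol

Repeatedly combine the two least-probable nodes; the expected code length is the sum of the merged weights.
merge 7/100 + 17/200 → 31/200
merge 9/100 + 47/500 → 23/125
merge 27/250 + 31/200 → 263/1000
merge 83/500 + 23/125 → 7/20
merge 189/1000 + 99/500 → 387/1000
merge 263/1000 + 7/20 → 613/1000
merge 387/1000 + 613/1000 → 1
L = 31/200 + 23/125 + 263/1000 + 7/20 + 387/1000 + 613/1000 + 1 = 369/125 = 2.952 bits/symbol.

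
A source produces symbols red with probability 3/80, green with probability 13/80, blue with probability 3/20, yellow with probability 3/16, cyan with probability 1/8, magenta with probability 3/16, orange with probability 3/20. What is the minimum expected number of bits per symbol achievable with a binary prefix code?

Repeatedly combine the two least-probable nodes; the expected code length is the sum of the merged weights.
merge 3/80 + 1/8 → 13/80
merge 3/20 + 3/20 → 3/10
merge 13/80 + 13/80 → 13/40
merge 3/16 + 3/16 → 3/8
merge 3/10 + 13/40 → 5/8
merge 3/8 + 5/8 → 1
L = 13/80 + 3/10 + 13/40 + 3/8 + 5/8 + 1 = 223/80 = 2.7875 bits/symbol.

2.7875 bits/symbol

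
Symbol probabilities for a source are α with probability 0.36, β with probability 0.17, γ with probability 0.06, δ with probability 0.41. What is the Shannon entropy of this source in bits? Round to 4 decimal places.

H = −Σ pᵢ log₂ pᵢ.
−0.36·log₂(0.36) = 0.5306
−0.17·log₂(0.17) = 0.4346
−0.06·log₂(0.06) = 0.2435
−0.41·log₂(0.41) = 0.5274
Sum ≈ 1.7361 → 1.7361 bits.

1.7361 bits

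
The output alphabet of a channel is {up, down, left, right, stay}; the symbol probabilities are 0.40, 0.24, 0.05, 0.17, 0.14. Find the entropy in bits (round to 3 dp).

H = −Σ pᵢ log₂ pᵢ.
−0.40·log₂(0.40) = 0.5288
−0.24·log₂(0.24) = 0.4941
−0.05·log₂(0.05) = 0.2161
−0.17·log₂(0.17) = 0.4346
−0.14·log₂(0.14) = 0.3971
Sum ≈ 2.0707 → 2.071 bits.

2.071 bits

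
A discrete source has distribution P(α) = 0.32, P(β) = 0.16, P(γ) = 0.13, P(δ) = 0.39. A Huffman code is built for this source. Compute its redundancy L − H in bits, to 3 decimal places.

Entropy H = −Σ p log₂ p ≈ 1.8615 bits.
Huffman merges: 13/100+4/25→29/100; 29/100+8/25→61/100; 39/100+61/100→1. L = 19/10 ≈ 1.9000.
L − H = 1.9000 − 1.8615 = 0.039 bits.

0.039 bits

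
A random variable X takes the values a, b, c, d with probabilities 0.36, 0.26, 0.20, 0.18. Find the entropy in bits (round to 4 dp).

H = −Σ pᵢ log₂ pᵢ.
−0.36·log₂(0.36) = 0.5306
−0.26·log₂(0.26) = 0.5053
−0.20·log₂(0.20) = 0.4644
−0.18·log₂(0.18) = 0.4453
Sum ≈ 1.9456 → 1.9456 bits.

1.9456 bits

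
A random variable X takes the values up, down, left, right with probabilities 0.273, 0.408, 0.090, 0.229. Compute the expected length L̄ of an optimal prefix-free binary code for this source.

Repeatedly combine the two least-probable nodes; the expected code length is the sum of the merged weights.
merge 9/100 + 229/1000 → 319/1000
merge 273/1000 + 319/1000 → 74/125
merge 51/125 + 74/125 → 1
L = 319/1000 + 74/125 + 1 = 1911/1000 = 1.911 bits/symbol.

1.911 bits/symbol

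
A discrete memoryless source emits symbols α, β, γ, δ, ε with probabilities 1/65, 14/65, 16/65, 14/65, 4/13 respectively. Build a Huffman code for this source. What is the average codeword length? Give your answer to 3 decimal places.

2.231 bits/symbol

Repeatedly combine the two least-probable nodes; the expected code length is the sum of the merged weights.
merge 1/65 + 14/65 → 3/13
merge 14/65 + 3/13 → 29/65
merge 16/65 + 4/13 → 36/65
merge 29/65 + 36/65 → 1
L = 3/13 + 29/65 + 36/65 + 1 = 29/13 ≈ 2.231 bits/symbol.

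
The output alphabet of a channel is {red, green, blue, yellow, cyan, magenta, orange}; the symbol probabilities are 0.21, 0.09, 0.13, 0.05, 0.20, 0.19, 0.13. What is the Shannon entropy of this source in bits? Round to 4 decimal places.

2.6865 bits

H = −Σ pᵢ log₂ pᵢ.
−0.21·log₂(0.21) = 0.4728
−0.09·log₂(0.09) = 0.3127
−0.13·log₂(0.13) = 0.3826
−0.05·log₂(0.05) = 0.2161
−0.20·log₂(0.20) = 0.4644
−0.19·log₂(0.19) = 0.4552
−0.13·log₂(0.13) = 0.3826
Sum ≈ 2.6865 → 2.6865 bits.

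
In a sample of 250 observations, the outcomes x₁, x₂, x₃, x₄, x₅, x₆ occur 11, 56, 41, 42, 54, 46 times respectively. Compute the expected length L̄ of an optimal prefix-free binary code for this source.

Probabilities are the counts divided by 250.
Repeatedly combine the two least-probable nodes; the expected code length is the sum of the merged weights.
merge 11/250 + 41/250 → 26/125
merge 21/125 + 23/125 → 44/125
merge 26/125 + 27/125 → 53/125
merge 28/125 + 44/125 → 72/125
merge 53/125 + 72/125 → 1
L = 26/125 + 44/125 + 53/125 + 72/125 + 1 = 64/25 = 2.56 bits/symbol.

2.56 bits/symbol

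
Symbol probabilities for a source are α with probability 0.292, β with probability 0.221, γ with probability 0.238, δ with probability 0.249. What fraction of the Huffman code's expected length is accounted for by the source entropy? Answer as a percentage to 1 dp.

Entropy H = −Σ p log₂ p ≈ 1.9922 bits.
Huffman merges: 221/1000+119/500→459/1000; 249/1000+73/250→541/1000; 459/1000+541/1000→1. L = 2 ≈ 2.0000.
Efficiency = H/L = 1.9922/2.0000 = 99.6%.

99.6%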